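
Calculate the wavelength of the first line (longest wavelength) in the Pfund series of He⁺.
1863.95 nm

The longest wavelength corresponds to the smallest energy transition in the series.
The Pfund series has all transitions ending at n_f = 5.

For He⁺ (Z = 2), the first line (α-line) is the jump from n = 6 to n = 5:
E_6 = -13.6057 × 2² / 6² = -1.51174444 eV
E_5 = -13.6057 × 2² / 5² = -2.17691200 eV
ΔE = E_6 - E_5 = 0.66516756 eV

λ = hc/E = 1239.84 eV·nm / 0.66516756 eV
λ = 1863.95 nm

This is the α-line of the Pfund series in He⁺.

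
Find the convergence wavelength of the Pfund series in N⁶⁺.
46.49312 nm

The series limit corresponds to the transition from n = ∞ to n = 5.
This is the highest energy (shortest wavelength) transition in the Pfund series.

E_∞ = 0 eV
E_5 = -13.6057 × 7² / 5² = -26.6671720 eV

Energy at series limit:
ΔE = E_∞ - E_5 = 0 - (-26.6671720) = 26.6671720 eV
λ = hc/E = 1239.84 eV·nm / 26.6671720 eV = 46.49312 nm

This energy equals the ionization energy from the n = 5 state of N⁶⁺.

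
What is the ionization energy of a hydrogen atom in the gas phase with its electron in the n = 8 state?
0.2126 eV

The ionization energy is the energy needed to remove the electron completely (n → ∞).

For hydrogen, E_n = -13.6057 eV / n².

At n = 8: E_8 = -13.6057 / 8² = -0.2125891 eV
At n = ∞: E_∞ = 0 eV

Ionization energy = E_∞ - E_8 = 0 - (-0.2125891) = 0.2125891 eV
Ionization energy ≈ 0.2126 eV

This is also called the binding energy of the electron in state n = 8.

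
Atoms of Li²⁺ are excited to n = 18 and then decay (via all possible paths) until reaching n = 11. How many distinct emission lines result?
28

The electron can occupy levels n = 11, 12, ..., 18 during de-excitation — that is m = 18 - 11 + 1 = 8 distinct levels.

The number of distinct spectral lines equals the number of ways to choose 2 of these m levels (each pair gives one possible emission transition):

Number of lines = m(m-1)/2 = 8×7/2 = 28

These correspond to all possible transitions between the 8 levels:
18 → 17, 18 → 16, 18 → 15, 18 → 14, 18 → 13, 18 → 12, 18 → 11, 17 → 16...

Each transition produces a photon with a unique energy (and thus wavelength). This count does not depend on Z.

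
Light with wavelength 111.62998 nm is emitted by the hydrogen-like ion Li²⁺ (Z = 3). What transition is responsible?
n = 7 → n = 3

First, find the photon energy from the wavelength (hc = 1239.84 eV·nm):
E = hc/λ = 1239.84 eV·nm / 111.62998 nm = 11.106694 eV

The energy levels of Li²⁺ satisfy E_n = -13.6057 × 3² / n² eV, so an emission n_i → n_f releases
ΔE = 13.6057 × 3² × (1/n_f² − 1/n_i²) eV.

Setting ΔE equal to the photon energy:
1/n_f² − 1/n_i² = 11.106694 / (13.6057 × 3²) = 0.090702949

Since 1/n_i² must be positive, we need 1/n_f² > 0.090702949, i.e. n_f ≤ 3. For each allowed n_f, solve n_i = (1/n_f² − 0.090702949)^(−1/2) and check whether it is a whole number:
  n_f = 1: 1/n_i² = 1.000000000 − 0.090702949 = 0.909297051 → n_i = 1.049  (not an integer) ✗
  n_f = 2: 1/n_i² = 0.250000000 − 0.090702949 = 0.159297051 → n_i = 2.506  (not an integer) ✗
  n_f = 3: 1/n_i² = 0.111111111 − 0.090702949 = 0.020408162 → n_i = 7.000  → integer, n_i = 7 ✓

Only n_f = 3 gives an integer upper level, n_i = 7.

The transition is from n = 7 to n = 3 (emission).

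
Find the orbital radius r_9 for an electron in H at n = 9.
4.2863 nm (or 42.8633 Å)

The Bohr radius formula is:
r_n = n² a₀ / Z

where a₀ = 0.0529177 nm is the Bohr radius.

For H (Z = 1) at n = 9:
r_9 = 9² × 0.0529177 nm / 1
r_9 = 81 × 0.0529177 nm / 1
r_9 = 4.28633 nm / 1
r_9 = 4.2863 nm

The electron orbits at approximately 4.2863 nm from the nucleus.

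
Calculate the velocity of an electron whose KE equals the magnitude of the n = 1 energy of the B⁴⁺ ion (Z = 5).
1.09e+07 m/s (or 3.65% of c)

The binding energy at n = 1 for B⁴⁺ is:
E_1 = -13.6057 × 5²/1² = -340.1425 eV
|E_1| = 340.1425 eV

Convert to Joules:
KE = 340.1425 eV × (1.602177 × 10⁻¹⁹ J/eV) = 5.4497e-17 J

Using KE = ½mv²:
v = √(2·KE/m_e)
v = √(2 × 5.4497e-17 J / 9.10938 × 10⁻³¹ kg)
v = 1.09e+07 m/s

This is approximately 3.65% the speed of light.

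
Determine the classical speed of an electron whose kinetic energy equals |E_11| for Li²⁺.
5.97e+05 m/s (or 0.199% of c)

The binding energy at n = 11 for Li²⁺ is:
E_11 = -13.6057 × 3²/11² = -1.01199 eV
|E_11| = 1.01199 eV

Convert to Joules:
KE = 1.01199 eV × (1.602177 × 10⁻¹⁹ J/eV) = 1.6214e-19 J

Using KE = ½mv²:
v = √(2·KE/m_e)
v = √(2 × 1.6214e-19 J / 9.10938 × 10⁻³¹ kg)
v = 5.97e+05 m/s

This is approximately 0.199% the speed of light.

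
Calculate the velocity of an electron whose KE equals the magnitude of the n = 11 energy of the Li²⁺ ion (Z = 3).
5.9664e+05 m/s (or 0.20% of c)

The binding energy at n = 11 for Li²⁺ is:
E_11 = -13.6057 × 3²/11² = -1.0119942 eV
|E_11| = 1.0119942 eV

Convert to Joules:
KE = 1.0119942 eV × (1.602177 × 10⁻¹⁹ J/eV) = 1.621394e-19 J

Using KE = ½mv²:
v = √(2·KE/m_e)
v = √(2 × 1.621394e-19 J / 9.10938 × 10⁻³¹ kg)
v = 5.9664e+05 m/s

This is approximately 0.20% the speed of light.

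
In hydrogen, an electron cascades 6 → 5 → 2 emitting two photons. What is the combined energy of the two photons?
3.023 eV

The energy levels of hydrogen are E_n = -13.6057 / n² eV.

First transition (6 → 5):
ΔE₁ = |E_5 - E_6|
ΔE₁ = |-0.544228000 - (-0.377936111)| = 0.166292 eV

Second transition (5 → 2):
ΔE₂ = |E_2 - E_5|
ΔE₂ = |-3.401425000 - (-0.544228000)| = 2.857197 eV

Total energy released:
E_total = ΔE₁ + ΔE₂ = 0.166292 + 2.857197 = 3.023 eV

Note: This equals the direct transition 6 → 2: 3.023 eV ✓
Energy is conserved regardless of the path taken.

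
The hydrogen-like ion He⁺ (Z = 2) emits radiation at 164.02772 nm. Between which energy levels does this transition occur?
n = 3 → n = 2

First, find the photon energy from the wavelength (hc = 1239.84 eV·nm):
E = hc/λ = 1239.84 eV·nm / 164.02772 nm = 7.5587224 eV

The energy levels of He⁺ satisfy E_n = -13.6057 × 2² / n² eV, so an emission n_i → n_f releases
ΔE = 13.6057 × 2² × (1/n_f² − 1/n_i²) eV.

Setting ΔE equal to the photon energy:
1/n_f² − 1/n_i² = 7.5587224 / (13.6057 × 2²) = 0.13888889

Since 1/n_i² must be positive, we need 1/n_f² > 0.13888889, i.e. n_f ≤ 2. For each allowed n_f, solve n_i = (1/n_f² − 0.13888889)^(−1/2) and check whether it is a whole number:
  n_f = 1: 1/n_i² = 1.00000000 − 0.13888889 = 0.86111111 → n_i = 1.078  (not an integer) ✗
  n_f = 2: 1/n_i² = 0.25000000 − 0.13888889 = 0.11111111 → n_i = 3.000  → integer, n_i = 3 ✓

Only n_f = 2 gives an integer upper level, n_i = 3.

The transition is from n = 3 to n = 2 (emission).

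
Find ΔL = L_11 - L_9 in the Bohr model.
2.10914e-34 J·s (or 2ℏ)

In the Bohr model, L_n = nℏ where ℏ = 1.0545718e-34 J·s.

L_11 = 11ℏ = 1.1600290e-33 J·s
L_9 = 9ℏ = 9.4911462e-34 J·s

ΔL = L_11 - L_9 = (11 - 9)ℏ = 2ℏ
ΔL = 2 × 1.0545718e-34 J·s = 2.10914e-34 J·s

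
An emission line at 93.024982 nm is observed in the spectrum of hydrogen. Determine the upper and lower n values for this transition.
n = 7 → n = 1

First, find the photon energy from the wavelength (hc = 1239.84 eV·nm):
E = hc/λ = 1239.84 eV·nm / 93.024982 nm = 13.328033 eV

The energy levels of hydrogen satisfy E_n = -13.6057 / n² eV, so an emission n_i → n_f releases
ΔE = 13.6057 × (1/n_f² − 1/n_i²) eV.

Setting ΔE equal to the photon energy:
1/n_f² − 1/n_i² = 13.328033 / 13.6057 = 0.97959186

Since 1/n_i² must be positive, we need 1/n_f² > 0.97959186, i.e. n_f ≤ 1. For each allowed n_f, solve n_i = (1/n_f² − 0.97959186)^(−1/2) and check whether it is a whole number:
  n_f = 1: 1/n_i² = 1.00000000 − 0.97959186 = 0.02040814 → n_i = 7.000  → integer, n_i = 7 ✓

Only n_f = 1 gives an integer upper level, n_i = 7.

The transition is from n = 7 to n = 1 (emission).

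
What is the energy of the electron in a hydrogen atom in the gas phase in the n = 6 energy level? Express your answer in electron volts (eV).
-0.377936 eV

The energy levels of a hydrogen-like atom are given by:
E_n = -13.6057 eV / n²

For n = 6:
E_6 = -13.6057 eV / 6²
E_6 = -13.6057 eV / 36
E_6 = -0.377936 eV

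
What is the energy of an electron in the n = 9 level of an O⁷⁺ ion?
-10.75018 eV

For hydrogen-like ions, the energy levels scale with Z²:
E_n = -13.6057 Z² / n² eV

For O⁷⁺ (Z = 8) at n = 9:
E_9 = -13.6057 × 8² / 9²
E_9 = -13.6057 × 64 / 81
E_9 = -870.7648 / 81
E_9 = -10.75018 eV

The energy is 64 times more negative than hydrogen at the same n due to the stronger nuclear charge.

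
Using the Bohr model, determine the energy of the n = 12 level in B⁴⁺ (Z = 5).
-2.362 eV

For hydrogen-like ions, the energy levels scale with Z²:
E_n = -13.6057 Z² / n² eV

For B⁴⁺ (Z = 5) at n = 12:
E_12 = -13.6057 × 5² / 12²
E_12 = -13.6057 × 25 / 144
E_12 = -340.1425 / 144
E_12 = -2.362 eV

The energy is 25 times more negative than hydrogen at the same n due to the stronger nuclear charge.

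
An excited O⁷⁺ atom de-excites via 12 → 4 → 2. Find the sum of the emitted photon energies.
211.644222 eV

The energy levels of O⁷⁺ are E_n = -13.6057 × 8² / n² eV.

First transition (12 → 4):
ΔE₁ = |E_4 - E_12|
ΔE₁ = |-54.422800000000 - (-6.046977777778)| = 48.375822222 eV

Second transition (4 → 2):
ΔE₂ = |E_2 - E_4|
ΔE₂ = |-217.691200000000 - (-54.422800000000)| = 163.268400000 eV

Total energy released:
E_total = ΔE₁ + ΔE₂ = 48.375822222 + 163.268400000 = 211.644222 eV

Note: This equals the direct transition 12 → 2: 211.644222 eV ✓
Energy is conserved regardless of the path taken.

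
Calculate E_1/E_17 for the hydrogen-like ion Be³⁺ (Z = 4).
289.00

Using E_n = -13.6057 Z² / n² eV with Z = 4:

E_1 = -13.6057 × 4² / 1² = -217.6912 / 1 = -217.69120000 eV
E_17 = -13.6057 × 4² / 17² = -217.6912 / 289 = -0.75325675 eV

The ratio is:
E_1/E_17 = (-217.69120000) / (-0.75325675)
E_1/E_17 = (-217.6912/1) / (-217.6912/289)
E_1/E_17 = 289/1
E_1/E_17 = 289.00
(Note: the Z² factors cancel in the ratio.)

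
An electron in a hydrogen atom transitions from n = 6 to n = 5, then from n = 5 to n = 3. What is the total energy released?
1.134 eV

The energy levels of hydrogen are E_n = -13.6057 / n² eV.

First transition (6 → 5):
ΔE₁ = |E_5 - E_6|
ΔE₁ = |-0.544228000 - (-0.377936111)| = 0.166292 eV

Second transition (5 → 3):
ΔE₂ = |E_3 - E_5|
ΔE₂ = |-1.511744444 - (-0.544228000)| = 0.967516 eV

Total energy released:
E_total = ΔE₁ + ΔE₂ = 0.166292 + 0.967516 = 1.134 eV

Note: This equals the direct transition 6 → 3: 1.134 eV ✓
Energy is conserved regardless of the path taken.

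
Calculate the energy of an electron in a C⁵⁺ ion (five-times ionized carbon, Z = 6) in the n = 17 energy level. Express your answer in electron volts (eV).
-1.6948 eV

The energy levels of a hydrogen-like atom are given by:
E_n = -13.6057 Z² / n² eV  (with Z = 6 for C⁵⁺)

For n = 17:
E_17 = -13.6057 × 6² / 17²
E_17 = -13.6057 × 36 / 289
E_17 = -1.6948 eV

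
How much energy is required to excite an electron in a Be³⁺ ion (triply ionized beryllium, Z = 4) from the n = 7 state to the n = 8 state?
1.041253 eV

The energy levels of a hydrogen-like atom are E_n = -13.6057 Z² eV / n².

Energy at n = 7: E_7 = -13.6057 × 4² / 7² = -4.442677551 eV
Energy at n = 8: E_8 = -13.6057 × 4² / 8² = -3.401425000 eV

The excitation energy is the difference:
ΔE = E_8 - E_7
ΔE = -3.401425000 - (-4.442677551)
ΔE = 1.041253 eV

Since this is positive, energy must be absorbed (photon absorption).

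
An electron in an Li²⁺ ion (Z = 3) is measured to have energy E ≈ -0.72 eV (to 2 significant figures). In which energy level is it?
n = 13

The exact energy levels follow E_n = -13.6057 Z² / n² eV with Z = 3.

The measured value (-0.72 eV) is reported to only 2 significant figures, so we must test candidate n values and see which one matches to that precision.

Candidate energies:
  n = 11:  E = -13.6057 × 3² / 11² = -1.01199 eV
  n = 12:  E = -13.6057 × 3² / 12² = -0.85036 eV
  n = 13:  E = -13.6057 × 3² / 13² = -0.72456 eV  ← matches
  n = 14:  E = -13.6057 × 3² / 14² = -0.62475 eV
  n = 15:  E = -13.6057 × 3² / 15² = -0.54423 eV

Checking against the measurement of -0.72 eV (2 sig figs), only n = 13 agrees:
E_13 = -0.72456 eV, which rounds to -0.72 eV ✓

Therefore n = 13.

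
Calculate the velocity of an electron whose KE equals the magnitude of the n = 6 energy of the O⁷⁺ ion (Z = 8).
2.92e+06 m/s (or 0.9730% of c)

The binding energy at n = 6 for O⁷⁺ is:
E_6 = -13.6057 × 8²/6² = -24.187911 eV
|E_6| = 24.187911 eV

Convert to Joules:
KE = 24.187911 eV × (1.602177 × 10⁻¹⁹ J/eV) = 3.8753e-18 J

Using KE = ½mv²:
v = √(2·KE/m_e)
v = √(2 × 3.8753e-18 J / 9.10938 × 10⁻³¹ kg)
v = 2.92e+06 m/s

This is approximately 0.9730% the speed of light.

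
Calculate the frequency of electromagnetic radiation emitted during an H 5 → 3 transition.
2.33944e+14 Hz

First, find the transition energy:
E_5 = -13.6057 / 5² = -0.544228000 eV
E_3 = -13.6057 / 3² = -1.511744444 eV
|ΔE| = |E_3 - E_5| = 0.967516444 eV

Convert to Joules: E = 0.967516444 eV × (1.602177 × 10⁻¹⁹ J/eV) = 1.5501326e-19 J

Using E = hf:
f = E/h = 1.5501326e-19 J / (6.62607 × 10⁻³⁴ J·s)
f = 2.33944e+14 Hz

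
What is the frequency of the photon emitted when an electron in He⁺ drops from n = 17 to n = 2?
3.24431e+15 Hz

First, find the transition energy:
E_17 = -13.6057 × 2² / 17² = -0.18831419 eV
E_2 = -13.6057 × 2² / 2² = -13.60570000 eV
|ΔE| = |E_2 - E_17| = 13.41738581 eV

Convert to Joules: E = 13.41738581 eV × (1.602177 × 10⁻¹⁹ J/eV) = 2.1497027e-18 J

Using E = hf:
f = E/h = 2.1497027e-18 J / (6.62607 × 10⁻³⁴ J·s)
f = 3.24431e+15 Hz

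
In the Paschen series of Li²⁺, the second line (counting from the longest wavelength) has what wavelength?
142.39 nm

The lines of a series are numbered from the longest wavelength (smallest ΔE) outward; the second line is the transition from n = n_f + 2 to n_f.
The Paschen series has all transitions ending at n_f = 3.

For Li²⁺ (Z = 3), the second line (β-line) is the jump from n = 5 to n = 3:
E_5 = -13.6057 × 3² / 5² = -4.898052 eV
E_3 = -13.6057 × 3² / 3² = -13.605700 eV
ΔE = E_5 - E_3 = 8.707648 eV

λ = hc/E = 1239.84 eV·nm / 8.707648 eV
λ = 142.39 nm

This is the β-line of the Paschen series in Li²⁺.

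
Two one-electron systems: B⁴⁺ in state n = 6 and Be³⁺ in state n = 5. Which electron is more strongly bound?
B⁴⁺ at n = 6 (E = -9.45 eV)

Using E_n = -13.6057 Z² / n² eV:

B⁴⁺ (Z = 5) at n = 6:
E = -13.6057 × 5² / 6² = -13.6057 × 25 / 36 = -9.44840 eV

Be³⁺ (Z = 4) at n = 5:
E = -13.6057 × 4² / 5² = -13.6057 × 16 / 25 = -8.70765 eV

Since -9.44840 eV < -8.70765 eV,
B⁴⁺ at n = 6 is more tightly bound (requires more energy to ionize).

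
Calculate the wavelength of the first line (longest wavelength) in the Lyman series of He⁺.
30.37550 nm

The longest wavelength corresponds to the smallest energy transition in the series.
The Lyman series has all transitions ending at n_f = 1.

For He⁺ (Z = 2), the first line (α-line) is the jump from n = 2 to n = 1:
E_2 = -13.6057 × 2² / 2² = -13.6057000 eV
E_1 = -13.6057 × 2² / 1² = -54.4228000 eV
ΔE = E_2 - E_1 = 40.8171000 eV

λ = hc/E = 1239.84 eV·nm / 40.8171000 eV
λ = 30.37550 nm

This is the α-line of the Lyman series in He⁺.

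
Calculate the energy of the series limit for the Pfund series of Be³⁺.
8.71 eV

The series limit corresponds to the transition from n = ∞ to n = 5.
This is the highest energy (shortest wavelength) transition in the Pfund series.

E_∞ = 0 eV
E_5 = -13.6057 × 4² / 5² = -8.71 eV

Energy at series limit:
ΔE = E_∞ - E_5 = 0 - (-8.71) = 8.71 eV

This energy equals the ionization energy from the n = 5 state of Be³⁺.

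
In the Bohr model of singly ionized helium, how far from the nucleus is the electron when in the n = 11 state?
3.20152 nm (or 32.01522 Å)

The Bohr radius formula is:
r_n = n² a₀ / Z

where a₀ = 0.05291772 nm is the Bohr radius.

For He⁺ (Z = 2) at n = 11:
r_11 = 11² × 0.05291772 nm / 2
r_11 = 121 × 0.05291772 nm / 2
r_11 = 6.403044 nm / 2
r_11 = 3.20152 nm

The electron orbits at approximately 3.20152 nm from the nucleus.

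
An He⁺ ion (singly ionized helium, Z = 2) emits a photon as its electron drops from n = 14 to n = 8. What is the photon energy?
0.5727 eV

The energy levels are E_n = -13.6057 Z² eV / n².

Energy at n = 14: E_14 = -13.6057 × 2² / 14² = -0.2776673 eV
Energy at n = 8: E_8 = -13.6057 × 2² / 8² = -0.8503563 eV

For emission (electron falling to lower state), the photon energy is:
E_photon = E_14 - E_8 = |-0.2776673 - (-0.8503563)|
E_photon = 0.5727 eV

This energy is carried away by the emitted photon.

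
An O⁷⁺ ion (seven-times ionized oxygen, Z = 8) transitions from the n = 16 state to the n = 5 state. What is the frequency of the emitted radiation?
7.600e+15 Hz

First, find the transition energy:
E_16 = -13.6057 × 8² / 16² = -3.40142500 eV
E_5 = -13.6057 × 8² / 5² = -34.83059200 eV
|ΔE| = |E_5 - E_16| = 31.42916700 eV

Convert to Joules: E = 31.42916700 eV × (1.602177 × 10⁻¹⁹ J/eV) = 5.03551e-18 J

Using E = hf:
f = E/h = 5.03551e-18 J / (6.62607 × 10⁻³⁴ J·s)
f = 7.600e+15 Hz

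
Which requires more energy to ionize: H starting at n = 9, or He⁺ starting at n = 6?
He⁺ at n = 6 (E = -1.51 eV)

Using E_n = -13.6057 Z² / n² eV:

H (Z = 1) at n = 9:
E = -13.6057 × 1² / 9² = -13.6057 × 1 / 81 = -0.16797 eV

He⁺ (Z = 2) at n = 6:
E = -13.6057 × 2² / 6² = -13.6057 × 4 / 36 = -1.51174 eV

Since -1.51174 eV < -0.16797 eV,
He⁺ at n = 6 is more tightly bound (requires more energy to ionize).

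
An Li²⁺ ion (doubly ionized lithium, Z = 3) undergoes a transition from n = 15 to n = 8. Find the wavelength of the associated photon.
905.605 nm

First, find the transition energy using E_n = -13.6057 Z² / n² eV:
E_15 = -13.6057 × 3² / 15² = -0.5442280 eV
E_8 = -13.6057 × 3² / 8² = -1.9133016 eV

Photon energy: |ΔE| = |E_8 - E_15| = 1.3690736 eV

Convert to wavelength using E = hc/λ with hc = 1239.84 eV·nm:
λ = hc/E = 1239.84 eV·nm / 1.3690736 eV
λ = 905.605 nm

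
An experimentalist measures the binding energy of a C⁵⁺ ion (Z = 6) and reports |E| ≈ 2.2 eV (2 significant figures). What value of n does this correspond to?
n = 15

The exact energy levels follow E_n = -13.6057 Z² / n² eV with Z = 6.

The measured value (-2.2 eV) is reported to only 2 significant figures, so we must test candidate n values and see which one matches to that precision.

Candidate energies:
  n = 13:  E = -13.6057 × 6² / 13² = -2.89826 eV
  n = 14:  E = -13.6057 × 6² / 14² = -2.49901 eV
  n = 15:  E = -13.6057 × 6² / 15² = -2.17691 eV  ← matches
  n = 16:  E = -13.6057 × 6² / 16² = -1.91330 eV
  n = 17:  E = -13.6057 × 6² / 17² = -1.69483 eV

Checking against the measurement of -2.2 eV (2 sig figs), only n = 15 agrees:
E_15 = -2.17691 eV, which rounds to -2.2 eV ✓

Therefore n = 15.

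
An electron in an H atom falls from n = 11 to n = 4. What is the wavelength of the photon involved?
1680.19933 nm

First, find the transition energy using E_n = -13.6057 / n² eV:
E_11 = -13.6057 / 11² = -0.11244380165 eV
E_4 = -13.6057 / 4² = -0.85035625000 eV

Photon energy: |ΔE| = |E_4 - E_11| = 0.73791244835 eV

Convert to wavelength using E = hc/λ with hc = 1239.84 eV·nm:
λ = hc/E = 1239.84 eV·nm / 0.73791244835 eV
λ = 1680.19933 nm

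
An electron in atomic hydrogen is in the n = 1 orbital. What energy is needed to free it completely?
13.605700 eV

The ionization energy is the energy needed to remove the electron completely (n → ∞).

For hydrogen, E_n = -13.6057 eV / n².

At n = 1: E_1 = -13.6057 / 1² = -13.605700000 eV
At n = ∞: E_∞ = 0 eV

Ionization energy = E_∞ - E_1 = 0 - (-13.605700000) = 13.605700000 eV
Ionization energy ≈ 13.605700 eV

This is also called the binding energy of the electron in state n = 1.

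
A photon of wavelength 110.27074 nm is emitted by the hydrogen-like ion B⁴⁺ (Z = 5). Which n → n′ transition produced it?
n = 12 → n = 5

First, find the photon energy from the wavelength (hc = 1239.84 eV·nm):
E = hc/λ = 1239.84 eV·nm / 110.27074 nm = 11.243599 eV

The energy levels of B⁴⁺ satisfy E_n = -13.6057 × 5² / n² eV, so an emission n_i → n_f releases
ΔE = 13.6057 × 5² × (1/n_f² − 1/n_i²) eV.

Setting ΔE equal to the photon energy:
1/n_f² − 1/n_i² = 11.243599 / (13.6057 × 5²) = 0.033055555

Since 1/n_i² must be positive, we need 1/n_f² > 0.033055555, i.e. n_f ≤ 5. For each allowed n_f, solve n_i = (1/n_f² − 0.033055555)^(−1/2) and check whether it is a whole number:
  n_f = 1: 1/n_i² = 1.000000000 − 0.033055555 = 0.966944445 → n_i = 1.017  (not an integer) ✗
  n_f = 2: 1/n_i² = 0.250000000 − 0.033055555 = 0.216944445 → n_i = 2.147  (not an integer) ✗
  n_f = 3: 1/n_i² = 0.111111111 − 0.033055555 = 0.078055556 → n_i = 3.579  (not an integer) ✗
  n_f = 4: 1/n_i² = 0.062500000 − 0.033055555 = 0.029444445 → n_i = 5.828  (not an integer) ✗
  n_f = 5: 1/n_i² = 0.040000000 − 0.033055555 = 0.006944445 → n_i = 12.000  → integer, n_i = 12 ✓

Only n_f = 5 gives an integer upper level, n_i = 12.

The transition is from n = 12 to n = 5 (emission).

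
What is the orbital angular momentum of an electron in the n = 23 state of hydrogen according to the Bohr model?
2.43e-33 J·s (or 23ℏ)

In the Bohr model, angular momentum is quantized:
L = nℏ

where ℏ = h/(2π) = 1.0546e-34 J·s

For n = 23:
L = 23 × 1.0546e-34 J·s
L = 2.43e-33 J·s

This can also be written as L = 23ℏ.
The angular momentum is an integer multiple of the reduced Planck constant.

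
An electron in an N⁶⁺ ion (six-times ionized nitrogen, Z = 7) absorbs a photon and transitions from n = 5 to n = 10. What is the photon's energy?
20.00038 eV

The energy levels of a hydrogen-like atom are E_n = -13.6057 Z² eV / n².

Energy at n = 5: E_5 = -13.6057 × 7² / 5² = -26.66717200 eV
Energy at n = 10: E_10 = -13.6057 × 7² / 10² = -6.66679300 eV

The excitation energy is the difference:
ΔE = E_10 - E_5
ΔE = -6.66679300 - (-26.66717200)
ΔE = 20.00038 eV

Since this is positive, energy must be absorbed (photon absorption).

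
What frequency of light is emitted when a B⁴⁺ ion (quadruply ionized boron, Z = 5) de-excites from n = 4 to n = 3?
3.998e+15 Hz

First, find the transition energy:
E_4 = -13.6057 × 5² / 4² = -21.25891 eV
E_3 = -13.6057 × 5² / 3² = -37.79361 eV
|ΔE| = |E_3 - E_4| = 16.53470 eV

Convert to Joules: E = 16.53470 eV × (1.602177 × 10⁻¹⁹ J/eV) = 2.64915e-18 J

Using E = hf:
f = E/h = 2.64915e-18 J / (6.62607 × 10⁻³⁴ J·s)
f = 3.998e+15 Hz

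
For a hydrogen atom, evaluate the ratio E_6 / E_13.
4.694

Using E_n = -13.6057 Z² / n² eV with Z = 1:

E_6 = -13.6057 / 6² = -13.6057 / 36 = -0.377936111 eV
E_13 = -13.6057 / 13² = -13.6057 / 169 = -0.080507101 eV

The ratio is:
E_6/E_13 = (-0.377936111) / (-0.080507101)
E_6/E_13 = (-13.6057/36) / (-13.6057/169)
E_6/E_13 = 169/36
E_6/E_13 = 4.694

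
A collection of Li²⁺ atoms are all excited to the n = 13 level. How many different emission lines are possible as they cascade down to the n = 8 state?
15

The electron can occupy levels n = 8, 9, ..., 13 during de-excitation — that is m = 13 - 8 + 1 = 6 distinct levels.

The number of distinct spectral lines equals the number of ways to choose 2 of these m levels (each pair gives one possible emission transition):

Number of lines = m(m-1)/2 = 6×5/2 = 15

These correspond to all possible transitions between the 6 levels:
13 → 12, 13 → 11, 13 → 10, 13 → 9, 13 → 8, 12 → 11, 12 → 10, 12 → 9...

Each transition produces a photon with a unique energy (and thus wavelength). This count does not depend on Z.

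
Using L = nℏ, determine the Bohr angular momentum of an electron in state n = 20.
2.11e-33 J·s (or 20ℏ)

In the Bohr model, angular momentum is quantized:
L = nℏ

where ℏ = h/(2π) = 1.0546e-34 J·s

For n = 20:
L = 20 × 1.0546e-34 J·s
L = 2.11e-33 J·s

This can also be written as L = 20ℏ.
The angular momentum is an integer multiple of the reduced Planck constant.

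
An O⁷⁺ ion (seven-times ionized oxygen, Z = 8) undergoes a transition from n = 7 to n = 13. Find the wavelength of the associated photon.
98.26 nm

First, find the transition energy using E_n = -13.6057 Z² / n² eV:
E_7 = -13.6057 × 8² / 7² = -17.7707 eV
E_13 = -13.6057 × 8² / 13² = -5.1525 eV

Photon energy: |ΔE| = |E_13 - E_7| = 12.6182 eV

Convert to wavelength using E = hc/λ with hc = 1239.84 eV·nm:
λ = hc/E = 1239.84 eV·nm / 12.6182 eV
λ = 98.26 nm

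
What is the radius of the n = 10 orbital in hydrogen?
5.29177 nm (or 52.91772 Å)

The Bohr radius formula is:
r_n = n² a₀ / Z

where a₀ = 0.05291772 nm is the Bohr radius.

For H (Z = 1) at n = 10:
r_10 = 10² × 0.05291772 nm / 1
r_10 = 100 × 0.05291772 nm / 1
r_10 = 5.291772 nm / 1
r_10 = 5.29177 nm

The electron orbits at approximately 5.29177 nm from the nucleus.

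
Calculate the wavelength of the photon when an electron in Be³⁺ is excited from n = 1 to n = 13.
5.729 nm

First, find the transition energy using E_n = -13.6057 Z² / n² eV:
E_1 = -13.6057 × 4² / 1² = -217.69120 eV
E_13 = -13.6057 × 4² / 13² = -1.28811 eV

Photon energy: |ΔE| = |E_13 - E_1| = 216.40309 eV

Convert to wavelength using E = hc/λ with hc = 1239.84 eV·nm:
λ = hc/E = 1239.84 eV·nm / 216.40309 eV
λ = 5.729 nm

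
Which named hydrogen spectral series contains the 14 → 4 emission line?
Brackett series

The spectral series in hydrogen are named based on the final (lower) energy level:
- Lyman series: n_final = 1 (ultraviolet)
- Balmer series: n_final = 2 (visible/near-UV)
- Paschen series: n_final = 3 (infrared)
- Brackett series: n_final = 4 (infrared)
- Pfund series: n_final = 5 (far infrared)

Since this transition ends at n = 4, it belongs to the Brackett series.

For reference, this 14 → 4 line has photon energy
ΔE = 13.6057 eV × (1/4² - 1/14²) = 0.78093941327 eV,
corresponding to wavelength λ = hc/ΔE = 1239.84 eV·nm / 0.78093941327 eV = 1587.62636 nm in the infrared region.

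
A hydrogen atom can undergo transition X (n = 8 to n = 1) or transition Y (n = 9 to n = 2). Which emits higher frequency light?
8 → 1

Calculate the energy for each transition:

Transition 8 → 1:
ΔE₁ = |E_1 - E_8| = |-13.6057/1² - (-13.6057/8²)|
ΔE₁ = |-13.605700000 - (-0.212589063)| = 13.393111 eV

Transition 9 → 2:
ΔE₂ = |E_2 - E_9| = |-13.6057/2² - (-13.6057/9²)|
ΔE₂ = |-3.401425000 - (-0.167971605)| = 3.233453 eV

Since 13.393111 eV > 3.233453 eV, the transition 8 → 1 emits the more energetic photon.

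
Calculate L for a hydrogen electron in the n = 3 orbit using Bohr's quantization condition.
3.16372e-34 J·s (or 3ℏ)

In the Bohr model, angular momentum is quantized:
L = nℏ

where ℏ = h/(2π) = 1.0545718e-34 J·s

For n = 3:
L = 3 × 1.0545718e-34 J·s
L = 3.16372e-34 J·s

This can also be written as L = 3ℏ.
The angular momentum is an integer multiple of the reduced Planck constant.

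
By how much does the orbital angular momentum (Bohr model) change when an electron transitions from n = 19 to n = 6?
1.3709e-33 J·s (or 13ℏ)

In the Bohr model, L_n = nℏ where ℏ = 1.054572e-34 J·s.

L_19 = 19ℏ = 2.003687e-33 J·s
L_6 = 6ℏ = 6.327432e-34 J·s

ΔL = L_19 - L_6 = (19 - 6)ℏ = 13ℏ
ΔL = 13 × 1.054572e-34 J·s = 1.3709e-33 J·s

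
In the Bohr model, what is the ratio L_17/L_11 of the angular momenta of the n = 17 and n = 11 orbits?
1.55

In the Bohr model, L_n = nℏ, so the ratio is purely the ratio of quantum numbers:

L_17/L_11 = 17ℏ / 11ℏ = 17/11 = 1.55

The angular momentum scales linearly with n.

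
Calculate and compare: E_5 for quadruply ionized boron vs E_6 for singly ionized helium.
B⁴⁺ at n = 5 (E = -13.6057 eV)

Using E_n = -13.6057 Z² / n² eV:

B⁴⁺ (Z = 5) at n = 5:
E = -13.6057 × 5² / 5² = -13.6057 × 25 / 25 = -13.6057000 eV

He⁺ (Z = 2) at n = 6:
E = -13.6057 × 2² / 6² = -13.6057 × 4 / 36 = -1.5117444 eV

Since -13.6057000 eV < -1.5117444 eV,
B⁴⁺ at n = 5 is more tightly bound (requires more energy to ionize).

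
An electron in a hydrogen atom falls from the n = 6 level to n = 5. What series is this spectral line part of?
Pfund series

The spectral series in hydrogen are named based on the final (lower) energy level:
- Lyman series: n_final = 1 (ultraviolet)
- Balmer series: n_final = 2 (visible/near-UV)
- Paschen series: n_final = 3 (infrared)
- Brackett series: n_final = 4 (infrared)
- Pfund series: n_final = 5 (far infrared)

Since this transition ends at n = 5, it belongs to the Pfund series.

For reference, this 6 → 5 line has photon energy
ΔE = 13.6057 eV × (1/5² - 1/6²) = 0.16629189 eV,
corresponding to wavelength λ = hc/ΔE = 1239.84 eV·nm / 0.16629189 eV = 7455.81 nm in the far infrared region.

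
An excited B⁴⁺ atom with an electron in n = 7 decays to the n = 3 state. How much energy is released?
30.852 eV

The energy levels are E_n = -13.6057 Z² eV / n².

Energy at n = 7: E_7 = -13.6057 × 5² / 7² = -6.941684 eV
Energy at n = 3: E_3 = -13.6057 × 5² / 3² = -37.793611 eV

For emission (electron falling to lower state), the photon energy is:
E_photon = E_7 - E_3 = |-6.941684 - (-37.793611)|
E_photon = 30.852 eV

This energy is carried away by the emitted photon.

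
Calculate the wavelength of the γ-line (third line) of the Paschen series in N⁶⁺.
22.31670 nm

The lines of a series are numbered from the longest wavelength (smallest ΔE) outward; the third line is the transition from n = n_f + 3 to n_f.
The Paschen series has all transitions ending at n_f = 3.

For N⁶⁺ (Z = 7), the third line (γ-line) is the jump from n = 6 to n = 3:
E_6 = -13.6057 × 7² / 6² = -18.5188694 eV
E_3 = -13.6057 × 7² / 3² = -74.0754778 eV
ΔE = E_6 - E_3 = 55.5566084 eV

λ = hc/E = 1239.84 eV·nm / 55.5566084 eV
λ = 22.31670 nm

This is the γ-line of the Paschen series in N⁶⁺.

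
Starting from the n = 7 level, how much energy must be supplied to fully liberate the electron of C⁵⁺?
9.9960 eV

The ionization energy is the energy needed to remove the electron completely (n → ∞).

For a hydrogen-like ion with Z = 6, E_n = -13.6057 Z² / n² eV.

At n = 7: E_7 = -13.6057 × 6² / 7² = -9.9960245 eV
At n = ∞: E_∞ = 0 eV

Ionization energy = E_∞ - E_7 = 0 - (-9.9960245) = 9.9960245 eV
Ionization energy ≈ 9.9960 eV

This is also called the binding energy of the electron in state n = 7.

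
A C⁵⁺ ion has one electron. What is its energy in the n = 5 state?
-19.592 eV

For hydrogen-like ions, the energy levels scale with Z²:
E_n = -13.6057 Z² / n² eV

For C⁵⁺ (Z = 6) at n = 5:
E_5 = -13.6057 × 6² / 5²
E_5 = -13.6057 × 36 / 25
E_5 = -489.8052 / 25
E_5 = -19.592 eV

The energy is 36 times more negative than hydrogen at the same n due to the stronger nuclear charge.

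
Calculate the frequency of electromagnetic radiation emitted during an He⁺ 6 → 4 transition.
4.569e+14 Hz

First, find the transition energy:
E_6 = -13.6057 × 2² / 6² = -1.511744 eV
E_4 = -13.6057 × 2² / 4² = -3.401425 eV
|ΔE| = |E_4 - E_6| = 1.889681 eV

Convert to Joules: E = 1.889681 eV × (1.602177 × 10⁻¹⁹ J/eV) = 3.02760e-19 J

Using E = hf:
f = E/h = 3.02760e-19 J / (6.62607 × 10⁻³⁴ J·s)
f = 4.569e+14 Hz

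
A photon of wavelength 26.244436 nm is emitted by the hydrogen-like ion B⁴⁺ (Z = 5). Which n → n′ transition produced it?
n = 3 → n = 2

First, find the photon energy from the wavelength (hc = 1239.84 eV·nm):
E = hc/λ = 1239.84 eV·nm / 26.244436 nm = 47.242014 eV

The energy levels of B⁴⁺ satisfy E_n = -13.6057 × 5² / n² eV, so an emission n_i → n_f releases
ΔE = 13.6057 × 5² × (1/n_f² − 1/n_i²) eV.

Setting ΔE equal to the photon energy:
1/n_f² − 1/n_i² = 47.242014 / (13.6057 × 5²) = 0.13888889

Since 1/n_i² must be positive, we need 1/n_f² > 0.13888889, i.e. n_f ≤ 2. For each allowed n_f, solve n_i = (1/n_f² − 0.13888889)^(−1/2) and check whether it is a whole number:
  n_f = 1: 1/n_i² = 1.00000000 − 0.13888889 = 0.86111111 → n_i = 1.078  (not an integer) ✗
  n_f = 2: 1/n_i² = 0.25000000 − 0.13888889 = 0.11111111 → n_i = 3.000  → integer, n_i = 3 ✓

Only n_f = 2 gives an integer upper level, n_i = 3.

The transition is from n = 3 to n = 2 (emission).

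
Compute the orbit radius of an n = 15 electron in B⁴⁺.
2.381297 nm (or 23.812974 Å)

The Bohr radius formula is:
r_n = n² a₀ / Z

where a₀ = 0.052917721 nm is the Bohr radius.

For B⁴⁺ (Z = 5) at n = 15:
r_15 = 15² × 0.052917721 nm / 5
r_15 = 225 × 0.052917721 nm / 5
r_15 = 11.9064872 nm / 5
r_15 = 2.381297 nm

The electron orbits at approximately 2.381297 nm from the nucleus.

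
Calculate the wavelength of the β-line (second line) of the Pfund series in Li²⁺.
516.80546 nm

The lines of a series are numbered from the longest wavelength (smallest ΔE) outward; the second line is the transition from n = n_f + 2 to n_f.
The Pfund series has all transitions ending at n_f = 5.

For Li²⁺ (Z = 3), the second line (β-line) is the jump from n = 7 to n = 5:
E_7 = -13.6057 × 3² / 7² = -2.499006122 eV
E_5 = -13.6057 × 3² / 5² = -4.898052000 eV
ΔE = E_7 - E_5 = 2.399045878 eV

λ = hc/E = 1239.84 eV·nm / 2.399045878 eV
λ = 516.80546 nm

This is the β-line of the Pfund series in Li²⁺.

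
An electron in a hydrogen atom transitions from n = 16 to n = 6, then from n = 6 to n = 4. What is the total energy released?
0.7972 eV

The energy levels of hydrogen are E_n = -13.6057 / n² eV.

First transition (16 → 6):
ΔE₁ = |E_6 - E_16|
ΔE₁ = |-0.3779361111 - (-0.0531472656)| = 0.3247888 eV

Second transition (6 → 4):
ΔE₂ = |E_4 - E_6|
ΔE₂ = |-0.8503562500 - (-0.3779361111)| = 0.4724201 eV

Total energy released:
E_total = ΔE₁ + ΔE₂ = 0.3247888 + 0.4724201 = 0.7972 eV

Note: This equals the direct transition 16 → 4: 0.7972 eV ✓
Energy is conserved regardless of the path taken.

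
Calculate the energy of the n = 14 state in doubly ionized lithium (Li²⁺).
-0.62475 eV

For hydrogen-like ions, the energy levels scale with Z²:
E_n = -13.6057 Z² / n² eV

For Li²⁺ (Z = 3) at n = 14:
E_14 = -13.6057 × 3² / 14²
E_14 = -13.6057 × 9 / 196
E_14 = -122.4513 / 196
E_14 = -0.62475 eV

The energy is 9 times more negative than hydrogen at the same n due to the stronger nuclear charge.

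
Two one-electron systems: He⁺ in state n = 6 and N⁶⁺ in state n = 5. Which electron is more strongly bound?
N⁶⁺ at n = 5 (E = -26.667172 eV)

Using E_n = -13.6057 Z² / n² eV:

He⁺ (Z = 2) at n = 6:
E = -13.6057 × 2² / 6² = -13.6057 × 4 / 36 = -1.511744444 eV

N⁶⁺ (Z = 7) at n = 5:
E = -13.6057 × 7² / 5² = -13.6057 × 49 / 25 = -26.667172000 eV

Since -26.667172000 eV < -1.511744444 eV,
N⁶⁺ at n = 5 is more tightly bound (requires more energy to ionize).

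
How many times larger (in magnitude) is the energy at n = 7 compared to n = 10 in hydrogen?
2.040816

Using E_n = -13.6057 Z² / n² eV with Z = 1:

E_7 = -13.6057 / 7² = -13.6057 / 49 = -0.277667346939 eV
E_10 = -13.6057 / 10² = -13.6057 / 100 = -0.136057000000 eV

The ratio is:
E_7/E_10 = (-0.277667346939) / (-0.136057000000)
E_7/E_10 = (-13.6057/49) / (-13.6057/100)
E_7/E_10 = 100/49
E_7/E_10 = 2.040816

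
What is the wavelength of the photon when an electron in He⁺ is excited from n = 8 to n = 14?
2164.94504 nm

First, find the transition energy using E_n = -13.6057 Z² / n² eV:
E_8 = -13.6057 × 2² / 8² = -0.85035625000 eV
E_14 = -13.6057 × 2² / 14² = -0.27766734694 eV

Photon energy: |ΔE| = |E_14 - E_8| = 0.57268890306 eV

Convert to wavelength using E = hc/λ with hc = 1239.84 eV·nm:
λ = hc/E = 1239.84 eV·nm / 0.57268890306 eV
λ = 2164.94504 nm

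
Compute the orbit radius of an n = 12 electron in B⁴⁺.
1.524030 nm (or 15.240304 Å)

The Bohr radius formula is:
r_n = n² a₀ / Z

where a₀ = 0.052917721 nm is the Bohr radius.

For B⁴⁺ (Z = 5) at n = 12:
r_12 = 12² × 0.052917721 nm / 5
r_12 = 144 × 0.052917721 nm / 5
r_12 = 7.6201518 nm / 5
r_12 = 1.524030 nm

The electron orbits at approximately 1.524030 nm from the nucleus.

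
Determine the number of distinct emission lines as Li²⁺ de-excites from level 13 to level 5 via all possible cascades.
36

The electron can occupy levels n = 5, 6, ..., 13 during de-excitation — that is m = 13 - 5 + 1 = 9 distinct levels.

The number of distinct spectral lines equals the number of ways to choose 2 of these m levels (each pair gives one possible emission transition):

Number of lines = m(m-1)/2 = 9×8/2 = 36

These correspond to all possible transitions between the 9 levels:
13 → 12, 13 → 11, 13 → 10, 13 → 9, 13 → 8, 13 → 7, 13 → 6, 13 → 5...

Each transition produces a photon with a unique energy (and thus wavelength). This count does not depend on Z.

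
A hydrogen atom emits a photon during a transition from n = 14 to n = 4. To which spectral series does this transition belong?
Brackett series

The spectral series in hydrogen are named based on the final (lower) energy level:
- Lyman series: n_final = 1 (ultraviolet)
- Balmer series: n_final = 2 (visible/near-UV)
- Paschen series: n_final = 3 (infrared)
- Brackett series: n_final = 4 (infrared)
- Pfund series: n_final = 5 (far infrared)

Since this transition ends at n = 4, it belongs to the Brackett series.

For reference, this 14 → 4 line has photon energy
ΔE = 13.6057 eV × (1/4² - 1/14²) = 0.7809394133 eV,
corresponding to wavelength λ = hc/ΔE = 1239.84 eV·nm / 0.7809394133 eV = 1587.6264 nm in the infrared region.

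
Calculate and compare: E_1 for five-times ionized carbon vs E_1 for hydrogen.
C⁵⁺ at n = 1 (E = -489.8052 eV)

Using E_n = -13.6057 Z² / n² eV:

C⁵⁺ (Z = 6) at n = 1:
E = -13.6057 × 6² / 1² = -13.6057 × 36 / 1 = -489.8052000 eV

H (Z = 1) at n = 1:
E = -13.6057 × 1² / 1² = -13.6057 × 1 / 1 = -13.6057000 eV

Since -489.8052000 eV < -13.6057000 eV,
C⁵⁺ at n = 1 is more tightly bound (requires more energy to ionize).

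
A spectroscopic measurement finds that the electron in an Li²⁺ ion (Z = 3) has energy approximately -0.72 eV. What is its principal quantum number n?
n = 13

The exact energy levels follow E_n = -13.6057 Z² / n² eV with Z = 3.

The measured value (-0.72 eV) is reported to only 2 significant figures, so we must test candidate n values and see which one matches to that precision.

Candidate energies:
  n = 11:  E = -13.6057 × 3² / 11² = -1.01199 eV
  n = 12:  E = -13.6057 × 3² / 12² = -0.85036 eV
  n = 13:  E = -13.6057 × 3² / 13² = -0.72456 eV  ← matches
  n = 14:  E = -13.6057 × 3² / 14² = -0.62475 eV
  n = 15:  E = -13.6057 × 3² / 15² = -0.54423 eV

Checking against the measurement of -0.72 eV (2 sig figs), only n = 13 agrees:
E_13 = -0.72456 eV, which rounds to -0.72 eV ✓

Therefore n = 13.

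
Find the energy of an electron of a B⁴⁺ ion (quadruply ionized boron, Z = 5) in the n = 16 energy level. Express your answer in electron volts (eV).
-1.33 eV

The energy levels of a hydrogen-like atom are given by:
E_n = -13.6057 Z² / n² eV  (with Z = 5 for B⁴⁺)

For n = 16:
E_16 = -13.6057 × 5² / 16²
E_16 = -13.6057 × 25 / 256
E_16 = -1.33 eV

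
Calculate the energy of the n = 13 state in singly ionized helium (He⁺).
-0.322 eV

For hydrogen-like ions, the energy levels scale with Z²:
E_n = -13.6057 Z² / n² eV

For He⁺ (Z = 2) at n = 13:
E_13 = -13.6057 × 2² / 13²
E_13 = -13.6057 × 4 / 169
E_13 = -54.4228 / 169
E_13 = -0.322 eV

The energy is 4 times more negative than hydrogen at the same n due to the stronger nuclear charge.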